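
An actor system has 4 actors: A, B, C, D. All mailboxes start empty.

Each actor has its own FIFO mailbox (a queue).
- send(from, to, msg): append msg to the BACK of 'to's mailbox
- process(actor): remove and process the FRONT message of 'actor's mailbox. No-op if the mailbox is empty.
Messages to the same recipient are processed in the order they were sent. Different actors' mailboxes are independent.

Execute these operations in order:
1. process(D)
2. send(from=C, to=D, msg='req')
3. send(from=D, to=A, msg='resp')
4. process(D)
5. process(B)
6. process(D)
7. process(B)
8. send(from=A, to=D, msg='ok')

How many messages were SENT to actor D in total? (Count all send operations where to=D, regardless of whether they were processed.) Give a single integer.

After 1 (process(D)): A:[] B:[] C:[] D:[]
After 2 (send(from=C, to=D, msg='req')): A:[] B:[] C:[] D:[req]
After 3 (send(from=D, to=A, msg='resp')): A:[resp] B:[] C:[] D:[req]
After 4 (process(D)): A:[resp] B:[] C:[] D:[]
After 5 (process(B)): A:[resp] B:[] C:[] D:[]
After 6 (process(D)): A:[resp] B:[] C:[] D:[]
After 7 (process(B)): A:[resp] B:[] C:[] D:[]
After 8 (send(from=A, to=D, msg='ok')): A:[resp] B:[] C:[] D:[ok]

Answer: 2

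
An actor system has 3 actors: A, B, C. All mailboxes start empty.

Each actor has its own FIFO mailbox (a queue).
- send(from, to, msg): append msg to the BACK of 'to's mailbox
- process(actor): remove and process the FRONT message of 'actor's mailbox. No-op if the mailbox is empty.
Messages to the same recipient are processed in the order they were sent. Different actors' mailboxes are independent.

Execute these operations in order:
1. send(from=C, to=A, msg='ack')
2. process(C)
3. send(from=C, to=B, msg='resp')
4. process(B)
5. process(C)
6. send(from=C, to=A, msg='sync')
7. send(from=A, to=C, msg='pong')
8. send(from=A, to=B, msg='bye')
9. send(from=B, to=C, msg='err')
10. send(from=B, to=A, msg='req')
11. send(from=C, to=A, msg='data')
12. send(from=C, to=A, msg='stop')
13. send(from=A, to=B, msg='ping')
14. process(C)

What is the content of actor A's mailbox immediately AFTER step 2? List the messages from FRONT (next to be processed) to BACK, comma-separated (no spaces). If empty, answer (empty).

After 1 (send(from=C, to=A, msg='ack')): A:[ack] B:[] C:[]
After 2 (process(C)): A:[ack] B:[] C:[]

ack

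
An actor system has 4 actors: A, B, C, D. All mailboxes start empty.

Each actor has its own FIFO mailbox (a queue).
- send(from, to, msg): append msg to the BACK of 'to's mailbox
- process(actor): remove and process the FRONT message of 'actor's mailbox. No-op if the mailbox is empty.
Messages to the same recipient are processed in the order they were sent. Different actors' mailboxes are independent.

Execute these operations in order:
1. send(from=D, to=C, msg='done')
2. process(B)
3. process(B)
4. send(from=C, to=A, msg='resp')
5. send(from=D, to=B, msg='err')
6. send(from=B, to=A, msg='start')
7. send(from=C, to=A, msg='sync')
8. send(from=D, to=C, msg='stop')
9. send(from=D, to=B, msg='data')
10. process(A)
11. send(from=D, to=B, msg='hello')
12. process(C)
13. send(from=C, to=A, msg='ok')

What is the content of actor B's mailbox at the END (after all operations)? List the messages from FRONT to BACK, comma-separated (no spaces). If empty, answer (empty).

After 1 (send(from=D, to=C, msg='done')): A:[] B:[] C:[done] D:[]
After 2 (process(B)): A:[] B:[] C:[done] D:[]
After 3 (process(B)): A:[] B:[] C:[done] D:[]
After 4 (send(from=C, to=A, msg='resp')): A:[resp] B:[] C:[done] D:[]
After 5 (send(from=D, to=B, msg='err')): A:[resp] B:[err] C:[done] D:[]
After 6 (send(from=B, to=A, msg='start')): A:[resp,start] B:[err] C:[done] D:[]
After 7 (send(from=C, to=A, msg='sync')): A:[resp,start,sync] B:[err] C:[done] D:[]
After 8 (send(from=D, to=C, msg='stop')): A:[resp,start,sync] B:[err] C:[done,stop] D:[]
After 9 (send(from=D, to=B, msg='data')): A:[resp,start,sync] B:[err,data] C:[done,stop] D:[]
After 10 (process(A)): A:[start,sync] B:[err,data] C:[done,stop] D:[]
After 11 (send(from=D, to=B, msg='hello')): A:[start,sync] B:[err,data,hello] C:[done,stop] D:[]
After 12 (process(C)): A:[start,sync] B:[err,data,hello] C:[stop] D:[]
After 13 (send(from=C, to=A, msg='ok')): A:[start,sync,ok] B:[err,data,hello] C:[stop] D:[]

Answer: err,data,hello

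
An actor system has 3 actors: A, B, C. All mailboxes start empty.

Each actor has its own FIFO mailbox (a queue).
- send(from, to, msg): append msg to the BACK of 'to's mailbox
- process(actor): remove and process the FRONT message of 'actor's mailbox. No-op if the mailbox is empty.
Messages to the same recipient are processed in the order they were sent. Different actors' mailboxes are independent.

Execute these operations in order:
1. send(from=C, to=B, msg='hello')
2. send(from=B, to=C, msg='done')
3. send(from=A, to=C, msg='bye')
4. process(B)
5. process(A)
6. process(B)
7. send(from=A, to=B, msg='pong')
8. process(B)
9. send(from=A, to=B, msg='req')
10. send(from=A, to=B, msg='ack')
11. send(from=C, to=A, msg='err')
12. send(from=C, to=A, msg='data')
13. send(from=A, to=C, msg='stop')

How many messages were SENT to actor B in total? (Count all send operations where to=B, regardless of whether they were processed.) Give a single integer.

After 1 (send(from=C, to=B, msg='hello')): A:[] B:[hello] C:[]
After 2 (send(from=B, to=C, msg='done')): A:[] B:[hello] C:[done]
After 3 (send(from=A, to=C, msg='bye')): A:[] B:[hello] C:[done,bye]
After 4 (process(B)): A:[] B:[] C:[done,bye]
After 5 (process(A)): A:[] B:[] C:[done,bye]
After 6 (process(B)): A:[] B:[] C:[done,bye]
After 7 (send(from=A, to=B, msg='pong')): A:[] B:[pong] C:[done,bye]
After 8 (process(B)): A:[] B:[] C:[done,bye]
After 9 (send(from=A, to=B, msg='req')): A:[] B:[req] C:[done,bye]
After 10 (send(from=A, to=B, msg='ack')): A:[] B:[req,ack] C:[done,bye]
After 11 (send(from=C, to=A, msg='err')): A:[err] B:[req,ack] C:[done,bye]
After 12 (send(from=C, to=A, msg='data')): A:[err,data] B:[req,ack] C:[done,bye]
After 13 (send(from=A, to=C, msg='stop')): A:[err,data] B:[req,ack] C:[done,bye,stop]

Answer: 4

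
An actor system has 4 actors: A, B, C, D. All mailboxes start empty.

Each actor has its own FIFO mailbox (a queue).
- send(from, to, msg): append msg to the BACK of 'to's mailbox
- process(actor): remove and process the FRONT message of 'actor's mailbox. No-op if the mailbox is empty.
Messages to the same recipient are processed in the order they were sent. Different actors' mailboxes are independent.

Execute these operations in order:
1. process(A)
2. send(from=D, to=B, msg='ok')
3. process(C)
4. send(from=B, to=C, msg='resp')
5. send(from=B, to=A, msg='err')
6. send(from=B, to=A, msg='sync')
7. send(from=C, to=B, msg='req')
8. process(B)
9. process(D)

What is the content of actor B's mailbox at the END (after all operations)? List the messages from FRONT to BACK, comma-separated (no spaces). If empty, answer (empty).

After 1 (process(A)): A:[] B:[] C:[] D:[]
After 2 (send(from=D, to=B, msg='ok')): A:[] B:[ok] C:[] D:[]
After 3 (process(C)): A:[] B:[ok] C:[] D:[]
After 4 (send(from=B, to=C, msg='resp')): A:[] B:[ok] C:[resp] D:[]
After 5 (send(from=B, to=A, msg='err')): A:[err] B:[ok] C:[resp] D:[]
After 6 (send(from=B, to=A, msg='sync')): A:[err,sync] B:[ok] C:[resp] D:[]
After 7 (send(from=C, to=B, msg='req')): A:[err,sync] B:[ok,req] C:[resp] D:[]
After 8 (process(B)): A:[err,sync] B:[req] C:[resp] D:[]
After 9 (process(D)): A:[err,sync] B:[req] C:[resp] D:[]

Answer: req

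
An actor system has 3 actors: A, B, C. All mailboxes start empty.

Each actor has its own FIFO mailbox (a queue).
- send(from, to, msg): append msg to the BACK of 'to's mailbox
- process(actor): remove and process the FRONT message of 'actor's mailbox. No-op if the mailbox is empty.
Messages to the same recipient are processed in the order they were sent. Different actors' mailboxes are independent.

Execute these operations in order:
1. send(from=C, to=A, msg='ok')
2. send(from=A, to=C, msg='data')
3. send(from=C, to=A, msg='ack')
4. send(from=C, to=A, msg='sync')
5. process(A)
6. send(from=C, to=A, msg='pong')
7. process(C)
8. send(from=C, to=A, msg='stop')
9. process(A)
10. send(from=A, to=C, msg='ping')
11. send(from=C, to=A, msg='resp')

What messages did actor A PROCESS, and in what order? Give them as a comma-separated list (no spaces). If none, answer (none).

After 1 (send(from=C, to=A, msg='ok')): A:[ok] B:[] C:[]
After 2 (send(from=A, to=C, msg='data')): A:[ok] B:[] C:[data]
After 3 (send(from=C, to=A, msg='ack')): A:[ok,ack] B:[] C:[data]
After 4 (send(from=C, to=A, msg='sync')): A:[ok,ack,sync] B:[] C:[data]
After 5 (process(A)): A:[ack,sync] B:[] C:[data]
After 6 (send(from=C, to=A, msg='pong')): A:[ack,sync,pong] B:[] C:[data]
After 7 (process(C)): A:[ack,sync,pong] B:[] C:[]
After 8 (send(from=C, to=A, msg='stop')): A:[ack,sync,pong,stop] B:[] C:[]
After 9 (process(A)): A:[sync,pong,stop] B:[] C:[]
After 10 (send(from=A, to=C, msg='ping')): A:[sync,pong,stop] B:[] C:[ping]
After 11 (send(from=C, to=A, msg='resp')): A:[sync,pong,stop,resp] B:[] C:[ping]

Answer: ok,ack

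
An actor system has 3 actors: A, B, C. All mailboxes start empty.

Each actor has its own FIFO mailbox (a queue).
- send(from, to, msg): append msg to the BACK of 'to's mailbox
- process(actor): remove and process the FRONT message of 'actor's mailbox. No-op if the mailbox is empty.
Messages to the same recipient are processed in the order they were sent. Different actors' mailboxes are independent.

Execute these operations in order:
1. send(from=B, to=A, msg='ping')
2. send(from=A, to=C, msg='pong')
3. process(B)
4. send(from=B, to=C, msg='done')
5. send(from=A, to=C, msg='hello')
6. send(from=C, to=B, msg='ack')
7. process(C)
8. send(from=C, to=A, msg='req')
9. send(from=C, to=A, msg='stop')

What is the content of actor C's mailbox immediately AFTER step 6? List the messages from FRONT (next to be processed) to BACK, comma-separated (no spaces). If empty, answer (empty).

After 1 (send(from=B, to=A, msg='ping')): A:[ping] B:[] C:[]
After 2 (send(from=A, to=C, msg='pong')): A:[ping] B:[] C:[pong]
After 3 (process(B)): A:[ping] B:[] C:[pong]
After 4 (send(from=B, to=C, msg='done')): A:[ping] B:[] C:[pong,done]
After 5 (send(from=A, to=C, msg='hello')): A:[ping] B:[] C:[pong,done,hello]
After 6 (send(from=C, to=B, msg='ack')): A:[ping] B:[ack] C:[pong,done,hello]

pong,done,hello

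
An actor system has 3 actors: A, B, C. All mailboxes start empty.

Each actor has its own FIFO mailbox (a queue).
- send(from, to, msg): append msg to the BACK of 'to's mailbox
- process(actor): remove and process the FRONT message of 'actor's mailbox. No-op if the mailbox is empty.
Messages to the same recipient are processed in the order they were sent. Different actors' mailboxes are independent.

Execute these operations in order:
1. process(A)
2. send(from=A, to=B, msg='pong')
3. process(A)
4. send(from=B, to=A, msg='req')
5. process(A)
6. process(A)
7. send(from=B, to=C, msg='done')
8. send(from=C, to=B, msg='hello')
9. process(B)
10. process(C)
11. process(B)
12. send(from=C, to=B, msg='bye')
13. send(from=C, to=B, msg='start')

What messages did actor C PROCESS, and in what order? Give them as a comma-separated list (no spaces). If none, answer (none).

After 1 (process(A)): A:[] B:[] C:[]
After 2 (send(from=A, to=B, msg='pong')): A:[] B:[pong] C:[]
After 3 (process(A)): A:[] B:[pong] C:[]
After 4 (send(from=B, to=A, msg='req')): A:[req] B:[pong] C:[]
After 5 (process(A)): A:[] B:[pong] C:[]
After 6 (process(A)): A:[] B:[pong] C:[]
After 7 (send(from=B, to=C, msg='done')): A:[] B:[pong] C:[done]
After 8 (send(from=C, to=B, msg='hello')): A:[] B:[pong,hello] C:[done]
After 9 (process(B)): A:[] B:[hello] C:[done]
After 10 (process(C)): A:[] B:[hello] C:[]
After 11 (process(B)): A:[] B:[] C:[]
After 12 (send(from=C, to=B, msg='bye')): A:[] B:[bye] C:[]
After 13 (send(from=C, to=B, msg='start')): A:[] B:[bye,start] C:[]

Answer: done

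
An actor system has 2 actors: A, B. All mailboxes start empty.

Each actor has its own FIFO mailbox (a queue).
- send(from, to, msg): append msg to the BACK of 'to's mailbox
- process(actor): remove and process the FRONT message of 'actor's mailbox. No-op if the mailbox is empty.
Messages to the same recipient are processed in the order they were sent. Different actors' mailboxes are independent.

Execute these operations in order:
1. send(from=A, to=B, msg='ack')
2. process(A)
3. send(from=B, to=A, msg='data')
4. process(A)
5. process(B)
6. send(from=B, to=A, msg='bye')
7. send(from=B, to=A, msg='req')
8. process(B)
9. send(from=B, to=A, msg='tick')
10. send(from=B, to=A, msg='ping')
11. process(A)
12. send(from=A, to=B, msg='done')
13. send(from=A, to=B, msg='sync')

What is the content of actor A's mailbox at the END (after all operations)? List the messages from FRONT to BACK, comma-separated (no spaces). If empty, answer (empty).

Answer: req,tick,ping

Derivation:
After 1 (send(from=A, to=B, msg='ack')): A:[] B:[ack]
After 2 (process(A)): A:[] B:[ack]
After 3 (send(from=B, to=A, msg='data')): A:[data] B:[ack]
After 4 (process(A)): A:[] B:[ack]
After 5 (process(B)): A:[] B:[]
After 6 (send(from=B, to=A, msg='bye')): A:[bye] B:[]
After 7 (send(from=B, to=A, msg='req')): A:[bye,req] B:[]
After 8 (process(B)): A:[bye,req] B:[]
After 9 (send(from=B, to=A, msg='tick')): A:[bye,req,tick] B:[]
After 10 (send(from=B, to=A, msg='ping')): A:[bye,req,tick,ping] B:[]
After 11 (process(A)): A:[req,tick,ping] B:[]
After 12 (send(from=A, to=B, msg='done')): A:[req,tick,ping] B:[done]
After 13 (send(from=A, to=B, msg='sync')): A:[req,tick,ping] B:[done,sync]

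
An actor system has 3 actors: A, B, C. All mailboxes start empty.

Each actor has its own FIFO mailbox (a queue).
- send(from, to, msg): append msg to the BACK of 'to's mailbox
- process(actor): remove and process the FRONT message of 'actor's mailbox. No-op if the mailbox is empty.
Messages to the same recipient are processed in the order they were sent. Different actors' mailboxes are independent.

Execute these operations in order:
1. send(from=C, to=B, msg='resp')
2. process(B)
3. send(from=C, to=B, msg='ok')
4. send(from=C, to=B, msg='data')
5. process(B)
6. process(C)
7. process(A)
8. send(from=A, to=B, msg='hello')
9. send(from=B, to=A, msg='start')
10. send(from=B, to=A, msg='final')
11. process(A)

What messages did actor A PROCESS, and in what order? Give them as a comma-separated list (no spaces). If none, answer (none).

Answer: start

Derivation:
After 1 (send(from=C, to=B, msg='resp')): A:[] B:[resp] C:[]
After 2 (process(B)): A:[] B:[] C:[]
After 3 (send(from=C, to=B, msg='ok')): A:[] B:[ok] C:[]
After 4 (send(from=C, to=B, msg='data')): A:[] B:[ok,data] C:[]
After 5 (process(B)): A:[] B:[data] C:[]
After 6 (process(C)): A:[] B:[data] C:[]
After 7 (process(A)): A:[] B:[data] C:[]
After 8 (send(from=A, to=B, msg='hello')): A:[] B:[data,hello] C:[]
After 9 (send(from=B, to=A, msg='start')): A:[start] B:[data,hello] C:[]
After 10 (send(from=B, to=A, msg='final')): A:[start,final] B:[data,hello] C:[]
After 11 (process(A)): A:[final] B:[data,hello] C:[]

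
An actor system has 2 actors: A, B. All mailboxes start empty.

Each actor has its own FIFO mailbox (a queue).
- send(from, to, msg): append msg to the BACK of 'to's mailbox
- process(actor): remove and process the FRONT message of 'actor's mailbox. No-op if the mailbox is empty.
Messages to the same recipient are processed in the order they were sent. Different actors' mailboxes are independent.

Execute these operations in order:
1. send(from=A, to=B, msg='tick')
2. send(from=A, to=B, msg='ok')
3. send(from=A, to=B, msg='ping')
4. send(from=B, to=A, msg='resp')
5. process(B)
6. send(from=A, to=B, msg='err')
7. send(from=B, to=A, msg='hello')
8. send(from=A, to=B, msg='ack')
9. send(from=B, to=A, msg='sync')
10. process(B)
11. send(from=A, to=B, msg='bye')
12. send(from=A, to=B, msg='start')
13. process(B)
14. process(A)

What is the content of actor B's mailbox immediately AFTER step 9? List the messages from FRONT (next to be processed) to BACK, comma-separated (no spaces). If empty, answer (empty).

After 1 (send(from=A, to=B, msg='tick')): A:[] B:[tick]
After 2 (send(from=A, to=B, msg='ok')): A:[] B:[tick,ok]
After 3 (send(from=A, to=B, msg='ping')): A:[] B:[tick,ok,ping]
After 4 (send(from=B, to=A, msg='resp')): A:[resp] B:[tick,ok,ping]
After 5 (process(B)): A:[resp] B:[ok,ping]
After 6 (send(from=A, to=B, msg='err')): A:[resp] B:[ok,ping,err]
After 7 (send(from=B, to=A, msg='hello')): A:[resp,hello] B:[ok,ping,err]
After 8 (send(from=A, to=B, msg='ack')): A:[resp,hello] B:[ok,ping,err,ack]
After 9 (send(from=B, to=A, msg='sync')): A:[resp,hello,sync] B:[ok,ping,err,ack]

ok,ping,err,ack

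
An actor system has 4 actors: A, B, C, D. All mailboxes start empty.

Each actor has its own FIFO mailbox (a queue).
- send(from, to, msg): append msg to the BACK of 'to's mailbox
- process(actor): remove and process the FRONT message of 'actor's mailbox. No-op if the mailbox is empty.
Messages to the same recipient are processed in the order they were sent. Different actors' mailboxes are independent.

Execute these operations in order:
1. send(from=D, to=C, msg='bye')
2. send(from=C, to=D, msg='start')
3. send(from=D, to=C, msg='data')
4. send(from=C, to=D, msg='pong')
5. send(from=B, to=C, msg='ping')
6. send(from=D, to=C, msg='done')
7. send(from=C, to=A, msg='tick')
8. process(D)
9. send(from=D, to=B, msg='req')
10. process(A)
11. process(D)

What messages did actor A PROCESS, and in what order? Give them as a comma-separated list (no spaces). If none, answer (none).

Answer: tick

Derivation:
After 1 (send(from=D, to=C, msg='bye')): A:[] B:[] C:[bye] D:[]
After 2 (send(from=C, to=D, msg='start')): A:[] B:[] C:[bye] D:[start]
After 3 (send(from=D, to=C, msg='data')): A:[] B:[] C:[bye,data] D:[start]
After 4 (send(from=C, to=D, msg='pong')): A:[] B:[] C:[bye,data] D:[start,pong]
After 5 (send(from=B, to=C, msg='ping')): A:[] B:[] C:[bye,data,ping] D:[start,pong]
After 6 (send(from=D, to=C, msg='done')): A:[] B:[] C:[bye,data,ping,done] D:[start,pong]
After 7 (send(from=C, to=A, msg='tick')): A:[tick] B:[] C:[bye,data,ping,done] D:[start,pong]
After 8 (process(D)): A:[tick] B:[] C:[bye,data,ping,done] D:[pong]
After 9 (send(from=D, to=B, msg='req')): A:[tick] B:[req] C:[bye,data,ping,done] D:[pong]
After 10 (process(A)): A:[] B:[req] C:[bye,data,ping,done] D:[pong]
After 11 (process(D)): A:[] B:[req] C:[bye,data,ping,done] D:[]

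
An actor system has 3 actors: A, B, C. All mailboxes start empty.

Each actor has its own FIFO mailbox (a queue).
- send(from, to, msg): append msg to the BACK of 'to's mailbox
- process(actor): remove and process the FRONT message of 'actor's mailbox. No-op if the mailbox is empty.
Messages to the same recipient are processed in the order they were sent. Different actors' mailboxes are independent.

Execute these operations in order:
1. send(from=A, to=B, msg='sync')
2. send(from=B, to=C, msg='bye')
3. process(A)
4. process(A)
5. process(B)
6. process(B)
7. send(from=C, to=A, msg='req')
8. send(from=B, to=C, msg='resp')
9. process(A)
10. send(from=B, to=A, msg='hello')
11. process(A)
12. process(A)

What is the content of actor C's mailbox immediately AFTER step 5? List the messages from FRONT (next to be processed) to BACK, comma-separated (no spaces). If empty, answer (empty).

After 1 (send(from=A, to=B, msg='sync')): A:[] B:[sync] C:[]
After 2 (send(from=B, to=C, msg='bye')): A:[] B:[sync] C:[bye]
After 3 (process(A)): A:[] B:[sync] C:[bye]
After 4 (process(A)): A:[] B:[sync] C:[bye]
After 5 (process(B)): A:[] B:[] C:[bye]

bye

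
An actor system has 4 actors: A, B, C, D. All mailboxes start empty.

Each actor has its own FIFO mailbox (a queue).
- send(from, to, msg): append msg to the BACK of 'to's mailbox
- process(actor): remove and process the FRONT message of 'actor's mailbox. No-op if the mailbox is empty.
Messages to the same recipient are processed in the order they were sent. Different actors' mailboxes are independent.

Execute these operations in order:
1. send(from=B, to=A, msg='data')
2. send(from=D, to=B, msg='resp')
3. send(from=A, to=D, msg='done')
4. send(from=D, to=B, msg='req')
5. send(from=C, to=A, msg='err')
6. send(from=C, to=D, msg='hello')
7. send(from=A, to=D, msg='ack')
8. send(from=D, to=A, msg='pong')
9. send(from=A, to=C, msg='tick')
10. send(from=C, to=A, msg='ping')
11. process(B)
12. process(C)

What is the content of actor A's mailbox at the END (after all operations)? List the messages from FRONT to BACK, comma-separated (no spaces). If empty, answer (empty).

Answer: data,err,pong,ping

Derivation:
After 1 (send(from=B, to=A, msg='data')): A:[data] B:[] C:[] D:[]
After 2 (send(from=D, to=B, msg='resp')): A:[data] B:[resp] C:[] D:[]
After 3 (send(from=A, to=D, msg='done')): A:[data] B:[resp] C:[] D:[done]
After 4 (send(from=D, to=B, msg='req')): A:[data] B:[resp,req] C:[] D:[done]
After 5 (send(from=C, to=A, msg='err')): A:[data,err] B:[resp,req] C:[] D:[done]
After 6 (send(from=C, to=D, msg='hello')): A:[data,err] B:[resp,req] C:[] D:[done,hello]
After 7 (send(from=A, to=D, msg='ack')): A:[data,err] B:[resp,req] C:[] D:[done,hello,ack]
After 8 (send(from=D, to=A, msg='pong')): A:[data,err,pong] B:[resp,req] C:[] D:[done,hello,ack]
After 9 (send(from=A, to=C, msg='tick')): A:[data,err,pong] B:[resp,req] C:[tick] D:[done,hello,ack]
After 10 (send(from=C, to=A, msg='ping')): A:[data,err,pong,ping] B:[resp,req] C:[tick] D:[done,hello,ack]
After 11 (process(B)): A:[data,err,pong,ping] B:[req] C:[tick] D:[done,hello,ack]
After 12 (process(C)): A:[data,err,pong,ping] B:[req] C:[] D:[done,hello,ack]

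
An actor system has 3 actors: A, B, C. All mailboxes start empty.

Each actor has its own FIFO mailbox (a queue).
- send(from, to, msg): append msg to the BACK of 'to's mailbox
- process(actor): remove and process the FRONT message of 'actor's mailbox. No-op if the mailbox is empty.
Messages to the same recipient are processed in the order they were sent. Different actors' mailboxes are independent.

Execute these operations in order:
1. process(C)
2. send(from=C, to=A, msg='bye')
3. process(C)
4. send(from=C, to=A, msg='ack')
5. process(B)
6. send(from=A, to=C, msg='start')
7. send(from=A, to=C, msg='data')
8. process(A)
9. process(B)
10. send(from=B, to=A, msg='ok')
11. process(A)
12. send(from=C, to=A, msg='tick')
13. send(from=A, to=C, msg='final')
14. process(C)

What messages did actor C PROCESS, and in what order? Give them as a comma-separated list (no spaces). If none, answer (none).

Answer: start

Derivation:
After 1 (process(C)): A:[] B:[] C:[]
After 2 (send(from=C, to=A, msg='bye')): A:[bye] B:[] C:[]
After 3 (process(C)): A:[bye] B:[] C:[]
After 4 (send(from=C, to=A, msg='ack')): A:[bye,ack] B:[] C:[]
After 5 (process(B)): A:[bye,ack] B:[] C:[]
After 6 (send(from=A, to=C, msg='start')): A:[bye,ack] B:[] C:[start]
After 7 (send(from=A, to=C, msg='data')): A:[bye,ack] B:[] C:[start,data]
After 8 (process(A)): A:[ack] B:[] C:[start,data]
After 9 (process(B)): A:[ack] B:[] C:[start,data]
After 10 (send(from=B, to=A, msg='ok')): A:[ack,ok] B:[] C:[start,data]
After 11 (process(A)): A:[ok] B:[] C:[start,data]
After 12 (send(from=C, to=A, msg='tick')): A:[ok,tick] B:[] C:[start,data]
After 13 (send(from=A, to=C, msg='final')): A:[ok,tick] B:[] C:[start,data,final]
After 14 (process(C)): A:[ok,tick] B:[] C:[data,final]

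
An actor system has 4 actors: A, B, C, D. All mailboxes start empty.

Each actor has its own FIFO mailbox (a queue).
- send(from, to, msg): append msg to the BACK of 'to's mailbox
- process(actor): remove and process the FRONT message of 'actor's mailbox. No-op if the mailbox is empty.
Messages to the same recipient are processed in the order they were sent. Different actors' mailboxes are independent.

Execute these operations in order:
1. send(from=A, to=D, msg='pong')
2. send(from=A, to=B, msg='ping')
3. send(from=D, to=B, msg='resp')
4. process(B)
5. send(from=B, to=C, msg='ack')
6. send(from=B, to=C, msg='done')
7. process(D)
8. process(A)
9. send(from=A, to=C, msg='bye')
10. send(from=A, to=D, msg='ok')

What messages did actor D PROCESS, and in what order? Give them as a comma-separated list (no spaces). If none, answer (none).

After 1 (send(from=A, to=D, msg='pong')): A:[] B:[] C:[] D:[pong]
After 2 (send(from=A, to=B, msg='ping')): A:[] B:[ping] C:[] D:[pong]
After 3 (send(from=D, to=B, msg='resp')): A:[] B:[ping,resp] C:[] D:[pong]
After 4 (process(B)): A:[] B:[resp] C:[] D:[pong]
After 5 (send(from=B, to=C, msg='ack')): A:[] B:[resp] C:[ack] D:[pong]
After 6 (send(from=B, to=C, msg='done')): A:[] B:[resp] C:[ack,done] D:[pong]
After 7 (process(D)): A:[] B:[resp] C:[ack,done] D:[]
After 8 (process(A)): A:[] B:[resp] C:[ack,done] D:[]
After 9 (send(from=A, to=C, msg='bye')): A:[] B:[resp] C:[ack,done,bye] D:[]
After 10 (send(from=A, to=D, msg='ok')): A:[] B:[resp] C:[ack,done,bye] D:[ok]

Answer: pong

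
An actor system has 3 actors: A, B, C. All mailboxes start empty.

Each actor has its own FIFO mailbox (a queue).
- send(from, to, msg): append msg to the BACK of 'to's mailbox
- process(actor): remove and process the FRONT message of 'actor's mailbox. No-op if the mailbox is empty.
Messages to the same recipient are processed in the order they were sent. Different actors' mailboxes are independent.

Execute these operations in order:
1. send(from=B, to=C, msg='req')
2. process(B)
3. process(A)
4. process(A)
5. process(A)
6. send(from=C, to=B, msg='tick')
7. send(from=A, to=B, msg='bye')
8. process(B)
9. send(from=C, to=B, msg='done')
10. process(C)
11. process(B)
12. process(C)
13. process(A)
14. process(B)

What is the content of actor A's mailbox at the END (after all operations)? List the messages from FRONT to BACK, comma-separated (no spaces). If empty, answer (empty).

After 1 (send(from=B, to=C, msg='req')): A:[] B:[] C:[req]
After 2 (process(B)): A:[] B:[] C:[req]
After 3 (process(A)): A:[] B:[] C:[req]
After 4 (process(A)): A:[] B:[] C:[req]
After 5 (process(A)): A:[] B:[] C:[req]
After 6 (send(from=C, to=B, msg='tick')): A:[] B:[tick] C:[req]
After 7 (send(from=A, to=B, msg='bye')): A:[] B:[tick,bye] C:[req]
After 8 (process(B)): A:[] B:[bye] C:[req]
After 9 (send(from=C, to=B, msg='done')): A:[] B:[bye,done] C:[req]
After 10 (process(C)): A:[] B:[bye,done] C:[]
After 11 (process(B)): A:[] B:[done] C:[]
After 12 (process(C)): A:[] B:[done] C:[]
After 13 (process(A)): A:[] B:[done] C:[]
After 14 (process(B)): A:[] B:[] C:[]

Answer: (empty)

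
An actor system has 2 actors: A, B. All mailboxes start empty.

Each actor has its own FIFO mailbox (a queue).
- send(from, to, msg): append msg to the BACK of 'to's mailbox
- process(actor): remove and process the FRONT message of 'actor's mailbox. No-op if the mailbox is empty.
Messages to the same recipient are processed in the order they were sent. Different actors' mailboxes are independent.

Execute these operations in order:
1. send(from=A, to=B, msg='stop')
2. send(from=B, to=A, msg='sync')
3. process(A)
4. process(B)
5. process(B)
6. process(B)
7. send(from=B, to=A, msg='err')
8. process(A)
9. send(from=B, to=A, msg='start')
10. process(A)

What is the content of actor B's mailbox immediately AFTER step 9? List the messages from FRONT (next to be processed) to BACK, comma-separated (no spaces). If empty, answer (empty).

After 1 (send(from=A, to=B, msg='stop')): A:[] B:[stop]
After 2 (send(from=B, to=A, msg='sync')): A:[sync] B:[stop]
After 3 (process(A)): A:[] B:[stop]
After 4 (process(B)): A:[] B:[]
After 5 (process(B)): A:[] B:[]
After 6 (process(B)): A:[] B:[]
After 7 (send(from=B, to=A, msg='err')): A:[err] B:[]
After 8 (process(A)): A:[] B:[]
After 9 (send(from=B, to=A, msg='start')): A:[start] B:[]

(empty)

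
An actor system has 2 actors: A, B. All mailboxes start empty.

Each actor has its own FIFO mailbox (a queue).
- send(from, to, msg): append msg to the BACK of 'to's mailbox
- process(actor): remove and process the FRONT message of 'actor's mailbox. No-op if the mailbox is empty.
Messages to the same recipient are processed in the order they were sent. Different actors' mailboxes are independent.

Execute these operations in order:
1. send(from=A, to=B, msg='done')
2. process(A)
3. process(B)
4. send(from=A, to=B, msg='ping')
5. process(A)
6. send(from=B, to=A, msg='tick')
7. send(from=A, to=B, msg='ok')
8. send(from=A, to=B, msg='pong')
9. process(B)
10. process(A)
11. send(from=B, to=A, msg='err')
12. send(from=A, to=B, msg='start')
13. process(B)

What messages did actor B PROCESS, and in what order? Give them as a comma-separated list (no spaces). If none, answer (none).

Answer: done,ping,ok

Derivation:
After 1 (send(from=A, to=B, msg='done')): A:[] B:[done]
After 2 (process(A)): A:[] B:[done]
After 3 (process(B)): A:[] B:[]
After 4 (send(from=A, to=B, msg='ping')): A:[] B:[ping]
After 5 (process(A)): A:[] B:[ping]
After 6 (send(from=B, to=A, msg='tick')): A:[tick] B:[ping]
After 7 (send(from=A, to=B, msg='ok')): A:[tick] B:[ping,ok]
After 8 (send(from=A, to=B, msg='pong')): A:[tick] B:[ping,ok,pong]
After 9 (process(B)): A:[tick] B:[ok,pong]
After 10 (process(A)): A:[] B:[ok,pong]
After 11 (send(from=B, to=A, msg='err')): A:[err] B:[ok,pong]
After 12 (send(from=A, to=B, msg='start')): A:[err] B:[ok,pong,start]
After 13 (process(B)): A:[err] B:[pong,start]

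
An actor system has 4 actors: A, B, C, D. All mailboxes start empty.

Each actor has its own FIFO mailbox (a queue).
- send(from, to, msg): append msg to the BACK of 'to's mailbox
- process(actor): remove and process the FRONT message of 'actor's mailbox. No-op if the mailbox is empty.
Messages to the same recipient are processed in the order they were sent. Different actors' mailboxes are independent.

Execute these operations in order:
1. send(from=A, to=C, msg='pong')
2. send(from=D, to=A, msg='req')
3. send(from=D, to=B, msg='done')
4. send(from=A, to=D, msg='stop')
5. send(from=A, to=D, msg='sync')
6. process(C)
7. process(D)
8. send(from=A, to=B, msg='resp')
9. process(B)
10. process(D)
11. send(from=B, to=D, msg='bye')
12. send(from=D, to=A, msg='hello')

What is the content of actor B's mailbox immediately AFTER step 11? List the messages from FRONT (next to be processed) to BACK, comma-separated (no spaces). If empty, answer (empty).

After 1 (send(from=A, to=C, msg='pong')): A:[] B:[] C:[pong] D:[]
After 2 (send(from=D, to=A, msg='req')): A:[req] B:[] C:[pong] D:[]
After 3 (send(from=D, to=B, msg='done')): A:[req] B:[done] C:[pong] D:[]
After 4 (send(from=A, to=D, msg='stop')): A:[req] B:[done] C:[pong] D:[stop]
After 5 (send(from=A, to=D, msg='sync')): A:[req] B:[done] C:[pong] D:[stop,sync]
After 6 (process(C)): A:[req] B:[done] C:[] D:[stop,sync]
After 7 (process(D)): A:[req] B:[done] C:[] D:[sync]
After 8 (send(from=A, to=B, msg='resp')): A:[req] B:[done,resp] C:[] D:[sync]
After 9 (process(B)): A:[req] B:[resp] C:[] D:[sync]
After 10 (process(D)): A:[req] B:[resp] C:[] D:[]
After 11 (send(from=B, to=D, msg='bye')): A:[req] B:[resp] C:[] D:[bye]

resp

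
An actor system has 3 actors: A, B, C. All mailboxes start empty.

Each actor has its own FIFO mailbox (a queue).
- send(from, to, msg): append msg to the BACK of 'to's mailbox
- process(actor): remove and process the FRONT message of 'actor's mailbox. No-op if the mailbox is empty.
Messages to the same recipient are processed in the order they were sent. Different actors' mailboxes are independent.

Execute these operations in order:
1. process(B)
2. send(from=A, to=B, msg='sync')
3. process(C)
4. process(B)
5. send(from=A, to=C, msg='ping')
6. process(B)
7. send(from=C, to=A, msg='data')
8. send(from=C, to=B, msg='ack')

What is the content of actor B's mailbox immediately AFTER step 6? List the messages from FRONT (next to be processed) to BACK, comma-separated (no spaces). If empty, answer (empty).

After 1 (process(B)): A:[] B:[] C:[]
After 2 (send(from=A, to=B, msg='sync')): A:[] B:[sync] C:[]
After 3 (process(C)): A:[] B:[sync] C:[]
After 4 (process(B)): A:[] B:[] C:[]
After 5 (send(from=A, to=C, msg='ping')): A:[] B:[] C:[ping]
After 6 (process(B)): A:[] B:[] C:[ping]

(empty)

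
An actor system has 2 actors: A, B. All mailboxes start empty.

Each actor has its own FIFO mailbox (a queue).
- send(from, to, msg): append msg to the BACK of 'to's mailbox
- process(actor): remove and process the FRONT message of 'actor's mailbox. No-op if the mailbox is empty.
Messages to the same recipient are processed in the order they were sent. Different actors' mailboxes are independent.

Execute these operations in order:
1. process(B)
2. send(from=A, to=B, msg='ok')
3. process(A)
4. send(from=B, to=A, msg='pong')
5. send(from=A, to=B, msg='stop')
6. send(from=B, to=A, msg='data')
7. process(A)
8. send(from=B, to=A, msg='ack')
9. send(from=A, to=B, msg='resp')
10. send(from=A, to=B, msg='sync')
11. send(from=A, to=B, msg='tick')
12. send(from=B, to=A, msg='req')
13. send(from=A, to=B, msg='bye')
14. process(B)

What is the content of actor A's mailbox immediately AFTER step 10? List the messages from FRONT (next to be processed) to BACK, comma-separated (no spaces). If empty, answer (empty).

After 1 (process(B)): A:[] B:[]
After 2 (send(from=A, to=B, msg='ok')): A:[] B:[ok]
After 3 (process(A)): A:[] B:[ok]
After 4 (send(from=B, to=A, msg='pong')): A:[pong] B:[ok]
After 5 (send(from=A, to=B, msg='stop')): A:[pong] B:[ok,stop]
After 6 (send(from=B, to=A, msg='data')): A:[pong,data] B:[ok,stop]
After 7 (process(A)): A:[data] B:[ok,stop]
After 8 (send(from=B, to=A, msg='ack')): A:[data,ack] B:[ok,stop]
After 9 (send(from=A, to=B, msg='resp')): A:[data,ack] B:[ok,stop,resp]
After 10 (send(from=A, to=B, msg='sync')): A:[data,ack] B:[ok,stop,resp,sync]

data,ack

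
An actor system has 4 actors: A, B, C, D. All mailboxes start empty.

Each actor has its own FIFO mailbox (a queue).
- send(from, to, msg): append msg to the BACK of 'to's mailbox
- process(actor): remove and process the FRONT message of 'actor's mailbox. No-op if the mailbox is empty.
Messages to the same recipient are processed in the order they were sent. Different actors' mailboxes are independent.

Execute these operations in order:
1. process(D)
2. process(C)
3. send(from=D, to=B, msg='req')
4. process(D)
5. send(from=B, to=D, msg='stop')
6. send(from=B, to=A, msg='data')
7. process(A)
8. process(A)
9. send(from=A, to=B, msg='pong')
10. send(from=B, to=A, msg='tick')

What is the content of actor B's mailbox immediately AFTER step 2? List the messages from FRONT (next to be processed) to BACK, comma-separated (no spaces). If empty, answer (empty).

After 1 (process(D)): A:[] B:[] C:[] D:[]
After 2 (process(C)): A:[] B:[] C:[] D:[]

(empty)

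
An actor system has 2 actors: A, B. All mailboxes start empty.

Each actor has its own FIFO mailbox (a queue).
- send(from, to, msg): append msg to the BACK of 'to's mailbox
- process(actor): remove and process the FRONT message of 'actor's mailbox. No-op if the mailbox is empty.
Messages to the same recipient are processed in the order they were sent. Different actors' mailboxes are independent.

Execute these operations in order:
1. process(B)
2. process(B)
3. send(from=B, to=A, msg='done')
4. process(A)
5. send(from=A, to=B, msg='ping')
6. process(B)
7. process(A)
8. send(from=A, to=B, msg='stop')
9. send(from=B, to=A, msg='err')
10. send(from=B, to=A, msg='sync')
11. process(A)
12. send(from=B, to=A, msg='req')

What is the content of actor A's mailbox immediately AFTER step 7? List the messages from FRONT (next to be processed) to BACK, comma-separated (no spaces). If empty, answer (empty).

After 1 (process(B)): A:[] B:[]
After 2 (process(B)): A:[] B:[]
After 3 (send(from=B, to=A, msg='done')): A:[done] B:[]
After 4 (process(A)): A:[] B:[]
After 5 (send(from=A, to=B, msg='ping')): A:[] B:[ping]
After 6 (process(B)): A:[] B:[]
After 7 (process(A)): A:[] B:[]

(empty)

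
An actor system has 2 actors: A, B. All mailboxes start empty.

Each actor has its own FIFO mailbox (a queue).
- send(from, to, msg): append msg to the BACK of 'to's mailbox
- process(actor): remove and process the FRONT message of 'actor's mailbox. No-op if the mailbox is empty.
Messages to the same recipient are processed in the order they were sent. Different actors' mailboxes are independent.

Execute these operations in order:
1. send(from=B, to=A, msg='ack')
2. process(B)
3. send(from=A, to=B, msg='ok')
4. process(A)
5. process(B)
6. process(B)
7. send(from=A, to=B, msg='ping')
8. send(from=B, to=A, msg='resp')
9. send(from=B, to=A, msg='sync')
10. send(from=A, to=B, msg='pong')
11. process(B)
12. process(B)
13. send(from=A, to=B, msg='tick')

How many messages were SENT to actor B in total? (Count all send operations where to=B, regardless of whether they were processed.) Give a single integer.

Answer: 4

Derivation:
After 1 (send(from=B, to=A, msg='ack')): A:[ack] B:[]
After 2 (process(B)): A:[ack] B:[]
After 3 (send(from=A, to=B, msg='ok')): A:[ack] B:[ok]
After 4 (process(A)): A:[] B:[ok]
After 5 (process(B)): A:[] B:[]
After 6 (process(B)): A:[] B:[]
After 7 (send(from=A, to=B, msg='ping')): A:[] B:[ping]
After 8 (send(from=B, to=A, msg='resp')): A:[resp] B:[ping]
After 9 (send(from=B, to=A, msg='sync')): A:[resp,sync] B:[ping]
After 10 (send(from=A, to=B, msg='pong')): A:[resp,sync] B:[ping,pong]
After 11 (process(B)): A:[resp,sync] B:[pong]
After 12 (process(B)): A:[resp,sync] B:[]
After 13 (send(from=A, to=B, msg='tick')): A:[resp,sync] B:[tick]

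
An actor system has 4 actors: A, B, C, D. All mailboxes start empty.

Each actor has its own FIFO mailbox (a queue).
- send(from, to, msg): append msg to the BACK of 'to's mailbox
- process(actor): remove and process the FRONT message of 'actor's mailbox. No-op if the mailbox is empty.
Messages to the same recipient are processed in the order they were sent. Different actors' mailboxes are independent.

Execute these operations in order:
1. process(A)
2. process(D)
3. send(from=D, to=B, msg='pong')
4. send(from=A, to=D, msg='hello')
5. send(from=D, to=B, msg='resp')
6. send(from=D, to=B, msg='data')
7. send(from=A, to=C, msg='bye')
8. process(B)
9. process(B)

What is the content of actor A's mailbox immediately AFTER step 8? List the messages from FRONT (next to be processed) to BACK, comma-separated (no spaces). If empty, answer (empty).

After 1 (process(A)): A:[] B:[] C:[] D:[]
After 2 (process(D)): A:[] B:[] C:[] D:[]
After 3 (send(from=D, to=B, msg='pong')): A:[] B:[pong] C:[] D:[]
After 4 (send(from=A, to=D, msg='hello')): A:[] B:[pong] C:[] D:[hello]
After 5 (send(from=D, to=B, msg='resp')): A:[] B:[pong,resp] C:[] D:[hello]
After 6 (send(from=D, to=B, msg='data')): A:[] B:[pong,resp,data] C:[] D:[hello]
After 7 (send(from=A, to=C, msg='bye')): A:[] B:[pong,resp,data] C:[bye] D:[hello]
After 8 (process(B)): A:[] B:[resp,data] C:[bye] D:[hello]

(empty)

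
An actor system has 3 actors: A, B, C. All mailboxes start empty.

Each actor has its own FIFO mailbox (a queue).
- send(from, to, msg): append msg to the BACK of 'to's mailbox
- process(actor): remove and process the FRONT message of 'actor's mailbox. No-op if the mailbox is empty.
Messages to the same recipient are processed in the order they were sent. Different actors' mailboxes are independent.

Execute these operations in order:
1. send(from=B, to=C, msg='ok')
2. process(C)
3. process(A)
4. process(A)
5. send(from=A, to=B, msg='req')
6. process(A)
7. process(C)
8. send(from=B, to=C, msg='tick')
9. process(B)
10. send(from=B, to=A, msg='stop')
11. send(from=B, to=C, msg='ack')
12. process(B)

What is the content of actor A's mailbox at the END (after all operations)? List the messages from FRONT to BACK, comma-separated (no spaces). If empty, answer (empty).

Answer: stop

Derivation:
After 1 (send(from=B, to=C, msg='ok')): A:[] B:[] C:[ok]
After 2 (process(C)): A:[] B:[] C:[]
After 3 (process(A)): A:[] B:[] C:[]
After 4 (process(A)): A:[] B:[] C:[]
After 5 (send(from=A, to=B, msg='req')): A:[] B:[req] C:[]
After 6 (process(A)): A:[] B:[req] C:[]
After 7 (process(C)): A:[] B:[req] C:[]
After 8 (send(from=B, to=C, msg='tick')): A:[] B:[req] C:[tick]
After 9 (process(B)): A:[] B:[] C:[tick]
After 10 (send(from=B, to=A, msg='stop')): A:[stop] B:[] C:[tick]
After 11 (send(from=B, to=C, msg='ack')): A:[stop] B:[] C:[tick,ack]
After 12 (process(B)): A:[stop] B:[] C:[tick,ack]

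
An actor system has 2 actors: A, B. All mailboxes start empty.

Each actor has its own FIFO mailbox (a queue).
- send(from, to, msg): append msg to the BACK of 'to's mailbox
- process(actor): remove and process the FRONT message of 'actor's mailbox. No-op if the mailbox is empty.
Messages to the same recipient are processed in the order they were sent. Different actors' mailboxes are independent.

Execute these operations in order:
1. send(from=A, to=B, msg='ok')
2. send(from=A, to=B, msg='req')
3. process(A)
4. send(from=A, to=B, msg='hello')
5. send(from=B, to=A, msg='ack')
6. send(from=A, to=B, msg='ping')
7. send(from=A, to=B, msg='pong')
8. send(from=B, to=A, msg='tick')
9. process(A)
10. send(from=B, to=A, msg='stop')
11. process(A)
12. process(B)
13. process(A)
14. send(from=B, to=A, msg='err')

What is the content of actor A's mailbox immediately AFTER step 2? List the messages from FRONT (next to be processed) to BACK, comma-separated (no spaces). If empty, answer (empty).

After 1 (send(from=A, to=B, msg='ok')): A:[] B:[ok]
After 2 (send(from=A, to=B, msg='req')): A:[] B:[ok,req]

(empty)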